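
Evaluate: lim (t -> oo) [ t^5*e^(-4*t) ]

0

Write as t^5/e^{4t}, an ∞/∞ form.
Exponential growth dominates any polynomial, so repeated L'Hôpital (or the standard result) gives 0.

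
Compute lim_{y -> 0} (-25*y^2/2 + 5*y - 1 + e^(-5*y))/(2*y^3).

-125/12

Direct substitution gives 0/0.
Apply L'Hôpital: lim (-25*y + 5 - 5*e^(-5*y))/(6*y^2), still 0/0.
Apply L'Hôpital: lim (-25 + 25*e^(-5*y))/(12*y), still 0/0.
After 3 applications of L'Hôpital's rule the quotient is (-125*e^(-5*y))/(12); substituting y = 0 gives -125/12.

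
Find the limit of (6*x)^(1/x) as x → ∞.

1

Base → ∞ and exponent → 0: an ∞^0 form.
Take logs: (1/x)·ln(6·x^1) = (ln 6 + 1·ln x)/x → 0.
So the limit is e^0 = 1.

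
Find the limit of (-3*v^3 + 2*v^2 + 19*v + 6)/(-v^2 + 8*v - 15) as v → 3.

-25

Direct substitution gives 0/0, so factor. Both numerator and denominator have (v - 3) as a factor.
After cancelling, the expression reduces to (-3*v^2 - 7*v - 2)/(5 - v).
Substituting v = 3 gives -25.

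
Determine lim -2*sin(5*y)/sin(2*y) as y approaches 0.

-5

Substitution gives 0/0.
Divide numerator and denominator by y: sin(5y)/y → 5 and sin(2y)/y → 2, so the limit is -2·5/2 = -5.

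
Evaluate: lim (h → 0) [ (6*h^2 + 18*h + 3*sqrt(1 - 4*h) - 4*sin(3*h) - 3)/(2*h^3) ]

3

Substitution gives 0/0 (the numerator vanishes to order 3).
Expand each term to order h^3: the coefficient of h^3 in -4·sin(3h) is 18 and in 3·√(1 - 4h) is -12.
Lower-order terms cancel with the polynomial part, so the numerator is (6)·h^3 + o(h^3), and the limit is (6)/(2) = 3.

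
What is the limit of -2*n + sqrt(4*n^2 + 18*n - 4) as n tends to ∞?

9/2

An ∞ − ∞ form. Rationalising with the conjugate, the difference becomes (18n - 4) / (√(4*n^2 + 18*n - 4) + 2n).
For large n the denominator behaves like 2·2n, so the quotient tends to 18/4 = 9/2.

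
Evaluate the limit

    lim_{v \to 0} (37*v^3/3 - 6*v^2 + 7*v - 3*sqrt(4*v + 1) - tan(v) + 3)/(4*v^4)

Substitution gives 0/0; apply L'Hôpital's rule 4 times.
After differentiating numerator and denominator 4 times the quotient is (8*tan(v)/cos(v)^2 - 24*tan(v)/cos(v)^4 + 720/(4*v + 1)^(7/2))/(96); at v = 0 this is 15/2.

15/2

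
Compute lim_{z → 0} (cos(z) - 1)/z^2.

-1/2

Direct substitution gives 0/0.
Apply L'Hôpital: lim (-sin(z))/(2*z), still 0/0.
After 2 applications of L'Hôpital's rule the quotient is (-cos(z))/(2); substituting z = 0 gives -1/2.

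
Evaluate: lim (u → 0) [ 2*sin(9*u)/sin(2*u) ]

Substitution gives 0/0.
Divide numerator and denominator by u: sin(9u)/u → 9 and sin(2u)/u → 2, so the limit is 2·9/2 = 9.

9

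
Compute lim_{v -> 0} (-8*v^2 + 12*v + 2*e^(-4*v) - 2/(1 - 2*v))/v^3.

Substitution gives 0/0; apply L'Hôpital's rule 3 times.
After differentiating numerator and denominator 3 times the quotient is (-128*e^(-4*v) - 96/(2*v - 1)^4)/(6); at v = 0 this is -112/3.

-112/3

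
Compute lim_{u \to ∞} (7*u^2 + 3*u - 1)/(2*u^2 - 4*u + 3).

7/2

Numerator and denominator both have degree 2.
Dividing every term by u^2, all lower-order terms vanish and the limit is the ratio of leading coefficients, 7/(2) = 7/2.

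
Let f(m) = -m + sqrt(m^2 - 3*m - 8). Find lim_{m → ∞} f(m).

-3/2

An ∞ − ∞ form. Rationalising with the conjugate, the difference becomes (-3m - 8) / (√(m^2 - 3*m - 8) + m).
For large m the denominator behaves like 2·m, so the quotient tends to -3/2 = -3/2.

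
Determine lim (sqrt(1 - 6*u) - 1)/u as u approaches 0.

-3

A 0/0 form; rationalise with √(1 - 6u) + √1. This collapses the numerator to -6u, leaving -6/(√(1 - 6u) + √1) → -6/(2√1) = -3.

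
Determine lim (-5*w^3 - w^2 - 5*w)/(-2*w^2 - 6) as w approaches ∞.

∞

The numerator has higher degree (3 > 2); the quotient behaves like (-5/(-2))·w^1 for large |w|.
As w → +∞ this diverges to ∞.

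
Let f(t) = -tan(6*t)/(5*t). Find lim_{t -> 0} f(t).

-6/5

Substitution gives 0/0.
Since tan(u)/u → 1 as u → 0, tan(6t)/(6t) → 1 and the limit is 6/(-5) = -6/5.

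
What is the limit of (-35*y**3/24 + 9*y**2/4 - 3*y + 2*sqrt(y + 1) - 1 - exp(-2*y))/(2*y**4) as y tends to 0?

Substitution gives 0/0 (the numerator vanishes to order 4).
Expand each term to order y^4: the coefficient of y^4 in −e^(-2y) is -2/3 and in 2·√(1 + y) is -5/64.
Lower-order terms cancel with the polynomial part, so the numerator is (-143/192)·y^4 + o(y^4), and the limit is (-143/192)/(2) = -143/384.

-143/384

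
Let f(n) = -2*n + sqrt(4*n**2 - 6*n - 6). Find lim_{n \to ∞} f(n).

An ∞ − ∞ form. Rationalising with the conjugate, the difference becomes (-6n - 6) / (√(4*n^2 - 6*n - 6) + 2n).
For large n the denominator behaves like 2·2n, so the quotient tends to -6/4 = -3/2.

-3/2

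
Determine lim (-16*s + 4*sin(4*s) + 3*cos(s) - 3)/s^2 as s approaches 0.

-3/2

Substitution gives 0/0; apply L'Hôpital's rule 2 times.
After differentiating numerator and denominator 2 times the quotient is (-64*sin(4*s) - 3*cos(s))/(2); at s = 0 this is -3/2.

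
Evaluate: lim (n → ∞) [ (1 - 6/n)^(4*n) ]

e^(-24)

Let L be the limit and take ln: ln L = lim (4n)·ln(1 - 6/n) = lim (4n)·(-6/n + O(1/n²)) = -24.
Hence L = e^(-24).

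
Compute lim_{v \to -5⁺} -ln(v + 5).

∞

As v → -5⁺, v + 5 → 0⁺ and ln(v + 5) → −∞.
Multiplying by -1 gives ∞.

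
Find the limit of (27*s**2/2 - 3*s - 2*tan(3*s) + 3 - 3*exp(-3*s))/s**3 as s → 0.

Substitution gives 0/0; apply L'Hôpital's rule 3 times.
After differentiating numerator and denominator 3 times the quotient is (-324*tan(3*s)^4 - 432*tan(3*s)^2 - 108 + 81*e^(-3*s))/(6); at s = 0 this is -9/2.

-9/2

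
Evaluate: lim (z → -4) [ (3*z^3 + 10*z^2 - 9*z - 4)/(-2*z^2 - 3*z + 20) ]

55/13

At z = -4 both the top and bottom vanish — a removable singularity. Factoring out (z + 4) from each leaves (3*z^2 - 2*z - 1)/(5 - 2*z), which at z = -4 equals 55/13.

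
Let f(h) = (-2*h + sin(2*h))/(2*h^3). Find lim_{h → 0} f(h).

-2/3

Direct substitution gives 0/0.
Apply L'Hôpital: lim (2*cos(2*h) - 2)/(6*h^2), still 0/0.
Apply L'Hôpital: lim (-4*sin(2*h))/(12*h), still 0/0.
After 3 applications of L'Hôpital's rule the quotient is (-8*cos(2*h))/(12); substituting h = 0 gives -2/3.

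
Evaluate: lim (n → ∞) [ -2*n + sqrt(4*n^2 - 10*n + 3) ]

An ∞ − ∞ form. Rationalising with the conjugate, the difference becomes (-10n + 3) / (√(4*n^2 - 10*n + 3) + 2n).
For large n the denominator behaves like 2·2n, so the quotient tends to -10/4 = -5/2.

-5/2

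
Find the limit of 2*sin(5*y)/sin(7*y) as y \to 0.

10/7

Substitution gives 0/0.
Divide numerator and denominator by y: sin(5y)/y → 5 and sin(7y)/y → 7, so the limit is 2·5/7 = 10/7.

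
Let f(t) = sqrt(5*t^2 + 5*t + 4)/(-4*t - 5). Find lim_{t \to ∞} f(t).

For large |t|, √(5*t^2 + 5*t + 4) ≈ √5·|t| and the denominator ≈ -4t.
Since t → +∞, |t| = t, giving √5/(-4) = -√(5)/4.

-√(5)/4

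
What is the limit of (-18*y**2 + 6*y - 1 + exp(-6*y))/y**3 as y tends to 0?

Direct substitution gives 0/0.
Apply L'Hôpital: lim (-36*y + 6 - 6*e^(-6*y))/(3*y^2), still 0/0.
Apply L'Hôpital: lim (-36 + 36*e^(-6*y))/(6*y), still 0/0.
After 3 applications of L'Hôpital's rule the quotient is (-216*e^(-6*y))/(6); substituting y = 0 gives -36.

-36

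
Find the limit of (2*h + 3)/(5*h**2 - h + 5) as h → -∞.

0

The denominator has degree 2 and the numerator degree 1. Dividing numerator and denominator by h^2 sends every term to 0 except the leading denominator term, so the limit is 0.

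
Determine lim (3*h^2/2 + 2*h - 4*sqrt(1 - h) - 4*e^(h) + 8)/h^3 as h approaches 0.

Substitution gives 0/0; apply L'Hôpital's rule 3 times.
After differentiating numerator and denominator 3 times the quotient is (-4*e^(h) + 3/(2*(1 - h)^(5/2)))/(6); at h = 0 this is -5/12.

-5/12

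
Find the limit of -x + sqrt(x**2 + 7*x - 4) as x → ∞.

An ∞ − ∞ form. Rationalising with the conjugate, the difference becomes (7x - 4) / (√(x^2 + 7*x - 4) + x).
For large x the denominator behaves like 2·x, so the quotient tends to 7/2 = 7/2.

7/2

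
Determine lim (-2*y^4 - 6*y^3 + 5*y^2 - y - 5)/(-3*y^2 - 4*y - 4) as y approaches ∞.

The numerator has higher degree (4 > 2); the quotient behaves like (-2/(-3))·y^2 for large |y|.
As y → +∞ this diverges to ∞.

∞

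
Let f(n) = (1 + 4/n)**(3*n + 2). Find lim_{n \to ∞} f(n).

Let L be the limit and take ln: ln L = lim (3n + 2)·ln(1 + 4/n) = lim (3n + 2)·(4/n + O(1/n²)) = 12.
Hence L = e^(12).

e^(12)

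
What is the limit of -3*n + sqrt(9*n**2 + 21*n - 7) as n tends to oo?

7/2

This has the form ∞ − ∞. Multiply and divide by the conjugate √(9*n^2 + 21*n - 7) + 3n.
That gives (21n - 7) / (√(9*n^2 + 21*n - 7) + 3n).
Divide numerator and denominator by n: the limit is 21/(2·3) = 7/2.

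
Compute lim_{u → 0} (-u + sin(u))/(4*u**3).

Direct substitution gives 0/0.
Apply L'Hôpital: lim (cos(u) - 1)/(12*u^2), still 0/0.
Apply L'Hôpital: lim (-sin(u))/(24*u), still 0/0.
After 3 applications of L'Hôpital's rule the quotient is (-cos(u))/(24); substituting u = 0 gives -1/24.

-1/24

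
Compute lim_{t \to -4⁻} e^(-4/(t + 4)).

As t → -4⁻, -4/(t + 4) → +∞, so e^(-4/(t + 4)) → ∞.

∞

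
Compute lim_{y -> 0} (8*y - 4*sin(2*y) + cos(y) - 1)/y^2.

Substitution gives 0/0 (the numerator vanishes to order 2).
Expand each term to order y^2: the coefficient of y^2 in cos(y) is -1/2 and in -4·sin(2y) is 0.
Lower-order terms cancel with the polynomial part, so the numerator is (-1/2)·y^2 + o(y^2), and the limit is (-1/2)/(1) = -1/2.

-1/2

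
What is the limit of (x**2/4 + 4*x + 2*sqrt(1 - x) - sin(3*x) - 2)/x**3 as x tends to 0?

Substitution gives 0/0 (the numerator vanishes to order 3).
Expand each term to order x^3: the coefficient of x^3 in 2·√(1 - x) is -1/8 and in −sin(3x) is 9/2.
Lower-order terms cancel with the polynomial part, so the numerator is (35/8)·x^3 + o(x^3), and the limit is (35/8)/(1) = 35/8.

35/8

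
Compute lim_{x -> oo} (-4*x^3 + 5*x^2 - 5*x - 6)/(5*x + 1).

The numerator has higher degree (3 > 1); the quotient behaves like (-4/(5))·x^2 for large |x|.
As x → +∞ this diverges to -∞.

-∞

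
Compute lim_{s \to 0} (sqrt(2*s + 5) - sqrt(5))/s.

A 0/0 form; rationalise with √(5 + 2s) + √5. This collapses the numerator to 2s, leaving 2/(√(5 + 2s) + √5) → 2/(2√5) = √(5)/5.

√(5)/5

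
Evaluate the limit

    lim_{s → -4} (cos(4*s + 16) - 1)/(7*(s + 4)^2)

-8/7

Direct substitution gives 0/0.
Apply L'Hôpital: lim (-4*sin(4*s + 16))/(14*s + 56), still 0/0.
After 2 applications of L'Hôpital's rule the quotient is (-16*cos(4*s + 16))/(14); substituting s = -4 gives -8/7.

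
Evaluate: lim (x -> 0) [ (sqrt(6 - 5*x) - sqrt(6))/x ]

-5*√(6)/12

Substitution gives 0/0. Multiply numerator and denominator by the conjugate √(6 - 5x) + √6.
The numerator becomes (6 - 5x) − 6 = -5x, so the expression simplifies to -5/(√(6 - 5x) + √6).
Letting x → 0 gives -5/(2√6) = -5*√(6)/12.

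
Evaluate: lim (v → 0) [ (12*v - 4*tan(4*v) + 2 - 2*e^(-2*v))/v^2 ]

-4

Substitution gives 0/0; apply L'Hôpital's rule 2 times.
After differentiating numerator and denominator 2 times the quotient is (-128*tan(4*v)/cos(4*v)^2 - 8*e^(-2*v))/(2); at v = 0 this is -4.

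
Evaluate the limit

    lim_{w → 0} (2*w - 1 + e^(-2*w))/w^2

Direct substitution gives 0/0.
Apply L'Hôpital: lim (2 - 2*e^(-2*w))/(2*w), still 0/0.
After 2 applications of L'Hôpital's rule the quotient is (4*e^(-2*w))/(2); substituting w = 0 gives 2.

2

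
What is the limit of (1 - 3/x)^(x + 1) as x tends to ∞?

e^(-3)

Write it as [(1 - 3/x)^x]^(1) · (1 - 3/x)^(1). The bracketed term tends to e^(-3) and the second factor to 1, so the limit is e^(-3).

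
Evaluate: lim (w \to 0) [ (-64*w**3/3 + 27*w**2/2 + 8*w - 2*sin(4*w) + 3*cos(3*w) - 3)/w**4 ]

Substitution gives 0/0 (the numerator vanishes to order 4).
Expand each term to order w^4: the coefficient of w^4 in -2·sin(4w) is 0 and in 3·cos(3w) is 81/8.
Lower-order terms cancel with the polynomial part, so the numerator is (81/8)·w^4 + o(w^4), and the limit is (81/8)/(1) = 81/8.

81/8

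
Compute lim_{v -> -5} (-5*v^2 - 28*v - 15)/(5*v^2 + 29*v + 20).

-22/21

Since v = -5 makes numerator and denominator zero, (v + 5) divides both.
Cancelling it gives (-5*v - 3)/(5*v + 4); now plug in v = -5 to get -22/21.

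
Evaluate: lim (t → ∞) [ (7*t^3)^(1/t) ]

1

Base → ∞ and exponent → 0: an ∞^0 form.
Take logs: (1/t)·ln(7·t^3) = (ln 7 + 3·ln t)/t → 0.
So the limit is e^0 = 1.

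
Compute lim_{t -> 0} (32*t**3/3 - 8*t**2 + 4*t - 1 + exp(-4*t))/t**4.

32/3

Direct substitution gives 0/0.
Apply L'Hôpital: lim (32*t^2 - 16*t + 4 - 4*e^(-4*t))/(4*t^3), still 0/0.
Apply L'Hôpital: lim (64*t - 16 + 16*e^(-4*t))/(12*t^2), still 0/0.
Apply L'Hôpital: lim (64 - 64*e^(-4*t))/(24*t), still 0/0.
After 4 applications of L'Hôpital's rule the quotient is (256*e^(-4*t))/(24); substituting t = 0 gives 32/3.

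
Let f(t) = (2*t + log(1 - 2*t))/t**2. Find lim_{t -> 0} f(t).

Direct substitution gives 0/0.
Apply L'Hôpital: lim (2 - 2/(1 - 2*t))/(2*t), still 0/0.
After 2 applications of L'Hôpital's rule the quotient is (-4/(1 - 2*t)^2)/(2); substituting t = 0 gives -2.

-2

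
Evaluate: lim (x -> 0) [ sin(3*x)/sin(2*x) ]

3/2

Substitution gives 0/0.
Divide numerator and denominator by x: sin(3x)/x → 3 and sin(2x)/x → 2, so the limit is 1·3/2 = 3/2.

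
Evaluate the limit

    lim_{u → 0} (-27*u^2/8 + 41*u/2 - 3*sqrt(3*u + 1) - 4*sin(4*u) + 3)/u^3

Substitution gives 0/0 (the numerator vanishes to order 3).
Expand each term to order u^3: the coefficient of u^3 in -3·√(1 + 3u) is -81/16 and in -4·sin(4u) is 128/3.
Lower-order terms cancel with the polynomial part, so the numerator is (1805/48)·u^3 + o(u^3), and the limit is (1805/48)/(1) = 1805/48.

1805/48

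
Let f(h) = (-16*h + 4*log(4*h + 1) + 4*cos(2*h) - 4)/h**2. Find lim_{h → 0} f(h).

Substitution gives 0/0; apply L'Hôpital's rule 2 times.
After differentiating numerator and denominator 2 times the quotient is (-16*cos(2*h) - 64/(4*h + 1)^2)/(2); at h = 0 this is -40.

-40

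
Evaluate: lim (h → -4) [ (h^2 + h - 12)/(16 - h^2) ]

-7/8

Direct substitution gives 0/0, so factor. Both numerator and denominator have (h + 4) as a factor.
After cancelling, the expression reduces to (h - 3)/(4 - h).
Substituting h = -4 gives -7/8.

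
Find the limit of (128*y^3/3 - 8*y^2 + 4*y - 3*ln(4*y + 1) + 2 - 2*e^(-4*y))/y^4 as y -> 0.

512/3

Substitution gives 0/0 (the numerator vanishes to order 4).
Expand each term to order y^4: the coefficient of y^4 in -3·ln(1 + 4y) is 192 and in -2·e^(-4y) is -64/3.
Lower-order terms cancel with the polynomial part, so the numerator is (512/3)·y^4 + o(y^4), and the limit is (512/3)/(1) = 512/3.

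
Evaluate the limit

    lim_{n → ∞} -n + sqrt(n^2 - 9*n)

-9/2

An ∞ − ∞ form. Rationalising with the conjugate, the difference becomes (-9n) / (√(n^2 - 9*n) + n).
For large n the denominator behaves like 2·n, so the quotient tends to -9/2 = -9/2.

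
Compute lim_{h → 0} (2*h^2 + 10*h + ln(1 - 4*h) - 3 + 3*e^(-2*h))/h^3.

-76/3

Substitution gives 0/0; apply L'Hôpital's rule 3 times.
After differentiating numerator and denominator 3 times the quotient is (-24*e^(-2*h) + 128/(4*h - 1)^3)/(6); at h = 0 this is -76/3.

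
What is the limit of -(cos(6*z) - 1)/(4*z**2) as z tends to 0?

9/2

Direct substitution gives 0/0.
Apply L'Hôpital: lim (-6*sin(6*z))/(-8*z), still 0/0.
After 2 applications of L'Hôpital's rule the quotient is (-36*cos(6*z))/(-8); substituting z = 0 gives 9/2.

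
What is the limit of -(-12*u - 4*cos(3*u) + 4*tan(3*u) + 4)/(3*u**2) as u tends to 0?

Substitution gives 0/0 (the numerator vanishes to order 2).
Expand each term to order u^2: the coefficient of u^2 in 4·tan(3u) is 0 and in -4·cos(3u) is 18.
Lower-order terms cancel with the polynomial part, so the numerator is (18)·u^2 + o(u^2), and the limit is (18)/(-3) = -6.

-6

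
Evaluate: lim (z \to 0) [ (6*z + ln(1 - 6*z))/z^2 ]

Direct substitution gives 0/0.
Apply L'Hôpital: lim (6 - 6/(1 - 6*z))/(2*z), still 0/0.
After 2 applications of L'Hôpital's rule the quotient is (-36/(1 - 6*z)^2)/(2); substituting z = 0 gives -18.

-18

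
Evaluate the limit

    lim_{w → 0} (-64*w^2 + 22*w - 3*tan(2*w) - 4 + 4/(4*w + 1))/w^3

-264

Substitution gives 0/0 (the numerator vanishes to order 3).
Expand each term to order w^3: the coefficient of w^3 in -3·tan(2w) is -8 and in 4·1/(1 + 4w) is -256.
Lower-order terms cancel with the polynomial part, so the numerator is (-264)·w^3 + o(w^3), and the limit is (-264)/(1) = -264.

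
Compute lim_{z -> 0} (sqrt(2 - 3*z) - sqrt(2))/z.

-3*√(2)/4

A 0/0 form; rationalise with √(2 - 3z) + √2. This collapses the numerator to -3z, leaving -3/(√(2 - 3z) + √2) → -3/(2√2) = -3*√(2)/4.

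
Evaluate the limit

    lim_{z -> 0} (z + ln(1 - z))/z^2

-1/2

Direct substitution gives 0/0.
Apply L'Hôpital: lim (1 - 1/(1 - z))/(2*z), still 0/0.
After 2 applications of L'Hôpital's rule the quotient is (-1/(1 - z)^2)/(2); substituting z = 0 gives -1/2.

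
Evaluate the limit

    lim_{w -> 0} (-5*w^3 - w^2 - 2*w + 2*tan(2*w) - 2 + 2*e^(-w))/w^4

Substitution gives 0/0; apply L'Hôpital's rule 4 times.
After differentiating numerator and denominator 4 times the quotient is (2*(128*(3*tan(2*w)^2 + 2)*e^(w)*tan(2*w)/cos(2*w)^2 + 1)*e^(-w))/(24); at w = 0 this is 1/12.

1/12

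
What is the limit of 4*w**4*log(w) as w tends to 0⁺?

0

This is a 0·(−∞) form. Rewrite as 4·ln(w) / w^(−4) and apply L'Hôpital:
the derivative quotient is 4·(1/w) / (−4·w^(−5)) = (-4/4)·w^4 → 0.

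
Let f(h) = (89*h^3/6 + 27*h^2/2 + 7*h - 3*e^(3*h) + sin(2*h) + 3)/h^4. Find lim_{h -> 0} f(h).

Substitution gives 0/0 (the numerator vanishes to order 4).
Expand each term to order h^4: the coefficient of h^4 in -3·e^(3h) is -81/8 and in sin(2h) is 0.
Lower-order terms cancel with the polynomial part, so the numerator is (-81/8)·h^4 + o(h^4), and the limit is (-81/8)/(1) = -81/8.

-81/8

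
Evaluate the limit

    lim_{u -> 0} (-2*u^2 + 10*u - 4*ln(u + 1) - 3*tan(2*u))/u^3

-28/3

Substitution gives 0/0; apply L'Hôpital's rule 3 times.
After differentiating numerator and denominator 3 times the quotient is (-96*tan(2*u)^2/cos(2*u)^2 - 48/cos(2*u)^4 - 8/(u + 1)^3)/(6); at u = 0 this is -28/3.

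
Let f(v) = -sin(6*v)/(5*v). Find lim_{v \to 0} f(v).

Substitution gives 0/0.
Write it as (6/(-5))·sin(6v)/(6v); since sin(u)/u → 1, the limit is -6/5.

-6/5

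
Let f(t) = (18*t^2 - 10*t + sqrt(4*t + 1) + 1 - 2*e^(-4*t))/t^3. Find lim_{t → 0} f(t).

Substitution gives 0/0; apply L'Hôpital's rule 3 times.
After differentiating numerator and denominator 3 times the quotient is (128*e^(-4*t) + 24/(4*t + 1)^(5/2))/(6); at t = 0 this is 76/3.

76/3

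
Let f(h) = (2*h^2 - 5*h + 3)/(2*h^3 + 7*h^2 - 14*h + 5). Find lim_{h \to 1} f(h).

-1/6

Direct substitution gives 0/0, so factor. Both numerator and denominator have (h - 1) as a factor.
After cancelling, the expression reduces to (2*h - 3)/(2*h^2 + 9*h - 5).
Substituting h = 1 gives -1/6.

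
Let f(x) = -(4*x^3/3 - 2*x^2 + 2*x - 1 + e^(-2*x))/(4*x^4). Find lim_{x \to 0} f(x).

Direct substitution gives 0/0.
Apply L'Hôpital: lim (4*x^2 - 4*x + 2 - 2*e^(-2*x))/(-16*x^3), still 0/0.
Apply L'Hôpital: lim (8*x - 4 + 4*e^(-2*x))/(-48*x^2), still 0/0.
Apply L'Hôpital: lim (8 - 8*e^(-2*x))/(-96*x), still 0/0.
After 4 applications of L'Hôpital's rule the quotient is (16*e^(-2*x))/(-96); substituting x = 0 gives -1/6.

-1/6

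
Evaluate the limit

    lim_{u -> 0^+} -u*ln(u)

This is a 0·(−∞) form. Rewrite as -1·ln(u) / u^(−1) and apply L'Hôpital:
the derivative quotient is -1·(1/u) / (−1·u^(−2)) = (1/1)·u^1 → 0.

0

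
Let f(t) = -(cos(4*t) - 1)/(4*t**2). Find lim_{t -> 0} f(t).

Direct substitution gives 0/0.
Apply L'Hôpital: lim (-4*sin(4*t))/(-8*t), still 0/0.
After 2 applications of L'Hôpital's rule the quotient is (-16*cos(4*t))/(-8); substituting t = 0 gives 2.

2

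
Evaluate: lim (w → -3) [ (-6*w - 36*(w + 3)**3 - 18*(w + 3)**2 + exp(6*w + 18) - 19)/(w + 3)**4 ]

Direct substitution gives 0/0.
Apply L'Hôpital: lim (-36*w - 108*(w + 3)^2 + 6*e^(6*w + 18) - 114)/(4*(w + 3)^3), still 0/0.
Apply L'Hôpital: lim (-216*w + 36*e^(6*w + 18) - 684)/(12*(w + 3)^2), still 0/0.
Apply L'Hôpital: lim (216*e^(6*w + 18) - 216)/(24*w + 72), still 0/0.
After 4 applications of L'Hôpital's rule the quotient is (1296*e^(6*w + 18))/(24); substituting w = -3 gives 54.

54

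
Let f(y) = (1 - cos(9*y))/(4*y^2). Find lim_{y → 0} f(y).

Substitution gives 0/0.
Use (1 − cos u)/u² → 1/2 with u = 9y: the limit is 9²/(2·4) = 81/8.

81/8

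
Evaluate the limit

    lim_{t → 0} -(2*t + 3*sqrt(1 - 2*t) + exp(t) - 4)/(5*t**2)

1/5

Substitution gives 0/0 (the numerator vanishes to order 2).
Expand each term to order t^2: the coefficient of t^2 in e^(t) is 1/2 and in 3·√(1 - 2t) is -3/2.
Lower-order terms cancel with the polynomial part, so the numerator is (-1)·t^2 + o(t^2), and the limit is (-1)/(-5) = 1/5.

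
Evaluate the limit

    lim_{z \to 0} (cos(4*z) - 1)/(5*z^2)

Direct substitution gives 0/0.
Apply L'Hôpital: lim (-4*sin(4*z))/(10*z), still 0/0.
After 2 applications of L'Hôpital's rule the quotient is (-16*cos(4*z))/(10); substituting z = 0 gives -8/5.

-8/5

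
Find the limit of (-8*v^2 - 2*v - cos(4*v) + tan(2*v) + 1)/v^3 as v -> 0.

Substitution gives 0/0; apply L'Hôpital's rule 3 times.
After differentiating numerator and denominator 3 times the quotient is (-64*sin(4*v) + 48*tan(2*v)^4 + 64*tan(2*v)^2 + 16)/(6); at v = 0 this is 8/3.

8/3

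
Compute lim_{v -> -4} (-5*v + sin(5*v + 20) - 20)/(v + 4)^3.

-125/6

Direct substitution gives 0/0.
Apply L'Hôpital: lim (5*cos(5*v + 20) - 5)/(3*(v + 4)^2), still 0/0.
Apply L'Hôpital: lim (-25*sin(5*v + 20))/(6*v + 24), still 0/0.
After 3 applications of L'Hôpital's rule the quotient is (-125*cos(5*v + 20))/(6); substituting v = -4 gives -125/6.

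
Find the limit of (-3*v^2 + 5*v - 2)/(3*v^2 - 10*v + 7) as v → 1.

Since v = 1 makes numerator and denominator zero, (v - 1) divides both.
Cancelling it gives (2 - 3*v)/(3*v - 7); now plug in v = 1 to get 1/4.

1/4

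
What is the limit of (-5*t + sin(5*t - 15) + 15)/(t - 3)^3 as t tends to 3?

-125/6

Direct substitution gives 0/0.
Apply L'Hôpital: lim (5*cos(5*t - 15) - 5)/(3*(t - 3)^2), still 0/0.
Apply L'Hôpital: lim (-25*sin(5*t - 15))/(6*t - 18), still 0/0.
After 3 applications of L'Hôpital's rule the quotient is (-125*cos(5*t - 15))/(6); substituting t = 3 gives -125/6.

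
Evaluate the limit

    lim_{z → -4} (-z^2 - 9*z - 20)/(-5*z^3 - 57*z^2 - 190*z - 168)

Direct substitution gives 0/0, so factor. Both numerator and denominator have (z + 4) as a factor.
After cancelling, the expression reduces to (-z - 5)/(-5*z^2 - 37*z - 42).
Substituting z = -4 gives -1/26.

-1/26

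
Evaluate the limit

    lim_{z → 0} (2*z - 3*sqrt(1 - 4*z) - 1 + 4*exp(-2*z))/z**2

14

Substitution gives 0/0; apply L'Hôpital's rule 2 times.
After differentiating numerator and denominator 2 times the quotient is (16*e^(-2*z) + 12/(1 - 4*z)^(3/2))/(2); at z = 0 this is 14.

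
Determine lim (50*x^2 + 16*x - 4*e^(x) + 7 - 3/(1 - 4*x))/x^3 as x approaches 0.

-578/3

Substitution gives 0/0; apply L'Hôpital's rule 3 times.
After differentiating numerator and denominator 3 times the quotient is (-4*e^(x) - 1152/(4*x - 1)^4)/(6); at x = 0 this is -578/3.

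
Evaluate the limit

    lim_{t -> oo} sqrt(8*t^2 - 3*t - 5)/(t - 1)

For large |t|, √(8*t^2 - 3*t - 5) ≈ √8·|t| and the denominator ≈ t.
Since t → +∞, |t| = t, giving √8/(1) = 2*√(2).

2*√(2)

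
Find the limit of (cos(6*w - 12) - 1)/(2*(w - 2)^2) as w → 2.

Direct substitution gives 0/0.
Apply L'Hôpital: lim (-6*sin(6*w - 12))/(4*w - 8), still 0/0.
After 2 applications of L'Hôpital's rule the quotient is (-36*cos(6*w - 12))/(4); substituting w = 2 gives -9.

-9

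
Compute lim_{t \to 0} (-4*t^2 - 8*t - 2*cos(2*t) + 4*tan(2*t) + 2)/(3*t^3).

32/9

Substitution gives 0/0; apply L'Hôpital's rule 3 times.
After differentiating numerator and denominator 3 times the quotient is (-16*sin(2*t) + 192*tan(2*t)^4 + 256*tan(2*t)^2 + 64)/(18); at t = 0 this is 32/9.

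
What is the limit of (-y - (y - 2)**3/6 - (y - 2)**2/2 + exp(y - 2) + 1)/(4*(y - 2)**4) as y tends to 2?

Direct substitution gives 0/0.
Apply L'Hôpital: lim (-y - (y - 2)^2/2 + e^(y - 2) + 1)/(16*(y - 2)^3), still 0/0.
Apply L'Hôpital: lim (-y + e^(y - 2) + 1)/(48*(y - 2)^2), still 0/0.
Apply L'Hôpital: lim (e^(y - 2) - 1)/(96*y - 192), still 0/0.
After 4 applications of L'Hôpital's rule the quotient is (e^(y - 2))/(96); substituting y = 2 gives 1/96.

1/96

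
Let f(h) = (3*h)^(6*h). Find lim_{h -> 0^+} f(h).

Base → 0⁺ and exponent → 0⁺: a 0^0 form.
Take logs: 6h·ln(3h). This is 0·(−∞); rewriting as ln(3h)/(1/(6h)) and applying L'Hôpital gives 0.
Hence the limit is e^0 = 1.

1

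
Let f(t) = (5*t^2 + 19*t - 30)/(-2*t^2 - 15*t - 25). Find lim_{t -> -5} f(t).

Direct substitution gives 0/0, so factor. Both numerator and denominator have (t + 5) as a factor.
After cancelling, the expression reduces to (5*t - 6)/(-2*t - 5).
Substituting t = -5 gives -31/5.

-31/5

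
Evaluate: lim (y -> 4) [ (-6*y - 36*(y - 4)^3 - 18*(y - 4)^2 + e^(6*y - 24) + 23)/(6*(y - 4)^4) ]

Direct substitution gives 0/0.
Apply L'Hôpital: lim (-36*y - 108*(y - 4)^2 + 6*e^(6*y - 24) + 138)/(24*(y - 4)^3), still 0/0.
Apply L'Hôpital: lim (-216*y + 36*e^(6*y - 24) + 828)/(72*(y - 4)^2), still 0/0.
Apply L'Hôpital: lim (216*e^(6*y - 24) - 216)/(144*y - 576), still 0/0.
After 4 applications of L'Hôpital's rule the quotient is (1296*e^(6*y - 24))/(144); substituting y = 4 gives 9.

9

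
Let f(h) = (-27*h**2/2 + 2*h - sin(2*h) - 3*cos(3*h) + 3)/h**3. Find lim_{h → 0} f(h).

Substitution gives 0/0; apply L'Hôpital's rule 3 times.
After differentiating numerator and denominator 3 times the quotient is (-81*sin(3*h) + 8*cos(2*h))/(6); at h = 0 this is 4/3.

4/3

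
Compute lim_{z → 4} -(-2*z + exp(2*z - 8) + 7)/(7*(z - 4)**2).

Direct substitution gives 0/0.
Apply L'Hôpital: lim (2*e^(2*z - 8) - 2)/(56 - 14*z), still 0/0.
After 2 applications of L'Hôpital's rule the quotient is (4*e^(2*z - 8))/(-14); substituting z = 4 gives -2/7.

-2/7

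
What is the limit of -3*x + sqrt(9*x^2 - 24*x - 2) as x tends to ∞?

-4

This has the form ∞ − ∞. Multiply and divide by the conjugate √(9*x^2 - 24*x - 2) + 3x.
That gives (-24x - 2) / (√(9*x^2 - 24*x - 2) + 3x).
Divide numerator and denominator by x: the limit is -24/(2·3) = -4.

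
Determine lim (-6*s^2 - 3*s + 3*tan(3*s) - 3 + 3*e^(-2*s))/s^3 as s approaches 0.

23

Substitution gives 0/0; apply L'Hôpital's rule 3 times.
After differentiating numerator and denominator 3 times the quotient is (6*(27*(3*tan(3*s)^2 + 1)*e^(2*s)/cos(3*s)^2 - 4)*e^(-2*s))/(6); at s = 0 this is 23.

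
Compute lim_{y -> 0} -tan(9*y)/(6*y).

Substitution gives 0/0.
Since tan(u)/u → 1 as u → 0, tan(9y)/(9y) → 1 and the limit is 9/(-6) = -3/2.

-3/2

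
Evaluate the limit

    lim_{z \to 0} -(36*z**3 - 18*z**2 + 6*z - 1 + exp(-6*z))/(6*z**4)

-9

Direct substitution gives 0/0.
Apply L'Hôpital: lim (108*z^2 - 36*z + 6 - 6*e^(-6*z))/(-24*z^3), still 0/0.
Apply L'Hôpital: lim (216*z - 36 + 36*e^(-6*z))/(-72*z^2), still 0/0.
Apply L'Hôpital: lim (216 - 216*e^(-6*z))/(-144*z), still 0/0.
After 4 applications of L'Hôpital's rule the quotient is (1296*e^(-6*z))/(-144); substituting z = 0 gives -9.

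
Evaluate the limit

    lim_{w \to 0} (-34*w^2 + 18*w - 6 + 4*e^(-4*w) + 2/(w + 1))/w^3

-134/3

Substitution gives 0/0 (the numerator vanishes to order 3).
Expand each term to order w^3: the coefficient of w^3 in 4·e^(-4w) is -128/3 and in 2·1/(1 + w) is -2.
Lower-order terms cancel with the polynomial part, so the numerator is (-134/3)·w^3 + o(w^3), and the limit is (-134/3)/(1) = -134/3.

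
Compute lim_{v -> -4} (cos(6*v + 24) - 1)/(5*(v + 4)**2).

-18/5

Direct substitution gives 0/0.
Apply L'Hôpital: lim (-6*sin(6*v + 24))/(10*v + 40), still 0/0.
After 2 applications of L'Hôpital's rule the quotient is (-36*cos(6*v + 24))/(10); substituting v = -4 gives -18/5.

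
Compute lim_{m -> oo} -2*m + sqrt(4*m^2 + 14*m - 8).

This has the form ∞ − ∞. Multiply and divide by the conjugate √(4*m^2 + 14*m - 8) + 2m.
That gives (14m - 8) / (√(4*m^2 + 14*m - 8) + 2m).
Divide numerator and denominator by m: the limit is 14/(2·2) = 7/2.

7/2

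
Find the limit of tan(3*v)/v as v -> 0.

3

Substitution gives 0/0.
Since tan(u)/u → 1 as u → 0, tan(3v)/(3v) → 1 and the limit is 3.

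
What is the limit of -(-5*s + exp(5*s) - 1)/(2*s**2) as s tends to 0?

-25/4

Direct substitution gives 0/0.
Apply L'Hôpital: lim (5*e^(5*s) - 5)/(-4*s), still 0/0.
After 2 applications of L'Hôpital's rule the quotient is (25*e^(5*s))/(-4); substituting s = 0 gives -25/4.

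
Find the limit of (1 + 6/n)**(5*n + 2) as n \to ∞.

e^(30)

Let L be the limit and take ln: ln L = lim (5n + 2)·ln(1 + 6/n) = lim (5n + 2)·(6/n + O(1/n²)) = 30.
Hence L = e^(30).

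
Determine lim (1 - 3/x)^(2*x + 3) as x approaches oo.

The base → 1 and the exponent → ∞: a 1^∞ form.
Take logarithms: (2x + 3)·ln(1 - 3/x). Since ln(1+u) ~ u for small u, this behaves like (2x)·(-3/x) → -6.
So the limit is e^(-6).

e^(-6)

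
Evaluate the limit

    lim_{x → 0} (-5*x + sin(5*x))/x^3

Direct substitution gives 0/0.
Apply L'Hôpital: lim (5*cos(5*x) - 5)/(3*x^2), still 0/0.
Apply L'Hôpital: lim (-25*sin(5*x))/(6*x), still 0/0.
After 3 applications of L'Hôpital's rule the quotient is (-125*cos(5*x))/(6); substituting x = 0 gives -125/6.

-125/6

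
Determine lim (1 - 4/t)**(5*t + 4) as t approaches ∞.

e^(-20)

Let L be the limit and take ln: ln L = lim (5t + 4)·ln(1 - 4/t) = lim (5t + 4)·(-4/t + O(1/t²)) = -20.
Hence L = e^(-20).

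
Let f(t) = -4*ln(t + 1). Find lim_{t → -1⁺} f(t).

As t → -1⁺, t + 1 → 0⁺ and ln(t + 1) → −∞.
Multiplying by -4 gives ∞.

∞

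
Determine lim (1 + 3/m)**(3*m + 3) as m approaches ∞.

Let L be the limit and take ln: ln L = lim (3m + 3)·ln(1 + 3/m) = lim (3m + 3)·(3/m + O(1/m²)) = 9.
Hence L = e^(9).

e^(9)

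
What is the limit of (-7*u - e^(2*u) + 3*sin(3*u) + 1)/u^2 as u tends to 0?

-2

Substitution gives 0/0; apply L'Hôpital's rule 2 times.
After differentiating numerator and denominator 2 times the quotient is (-4*e^(2*u) - 27*sin(3*u))/(2); at u = 0 this is -2.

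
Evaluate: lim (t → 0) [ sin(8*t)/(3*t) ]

Substitution gives 0/0.
Write it as (8/3)·sin(8t)/(8t); since sin(u)/u → 1, the limit is 8/3.

8/3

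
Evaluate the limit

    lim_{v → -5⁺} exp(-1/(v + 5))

As v → -5⁺, -1/(v + 5) → −∞, so e^(-1/(v + 5)) → 0.

0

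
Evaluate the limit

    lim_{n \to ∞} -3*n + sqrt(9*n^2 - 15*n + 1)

-5/2

This has the form ∞ − ∞. Multiply and divide by the conjugate √(9*n^2 - 15*n + 1) + 3n.
That gives (-15n + 1) / (√(9*n^2 - 15*n + 1) + 3n).
Divide numerator and denominator by n: the limit is -15/(2·3) = -5/2.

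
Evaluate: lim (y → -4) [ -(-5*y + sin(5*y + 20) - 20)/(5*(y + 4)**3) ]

25/6

Direct substitution gives 0/0.
Apply L'Hôpital: lim (5*cos(5*y + 20) - 5)/(-15*(y + 4)^2), still 0/0.
Apply L'Hôpital: lim (-25*sin(5*y + 20))/(-30*y - 120), still 0/0.
After 3 applications of L'Hôpital's rule the quotient is (-125*cos(5*y + 20))/(-30); substituting y = -4 gives 25/6.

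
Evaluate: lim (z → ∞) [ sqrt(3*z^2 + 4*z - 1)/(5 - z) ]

For large |z|, √(3*z^2 + 4*z - 1) ≈ √3·|z| and the denominator ≈ -z.
Since z → +∞, |z| = z, giving √3/(-1) = -√(3).

-√(3)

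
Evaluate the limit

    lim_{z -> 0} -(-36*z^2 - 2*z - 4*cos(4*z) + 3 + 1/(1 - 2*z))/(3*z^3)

-8/3

Substitution gives 0/0 (the numerator vanishes to order 3).
Expand each term to order z^3: the coefficient of z^3 in -4·cos(4z) is 0 and in 1/(1 - 2z) is 8.
Lower-order terms cancel with the polynomial part, so the numerator is (8)·z^3 + o(z^3), and the limit is (8)/(-3) = -8/3.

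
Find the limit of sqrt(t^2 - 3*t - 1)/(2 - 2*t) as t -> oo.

For large |t|, √(t^2 - 3*t - 1) ≈ √1·|t| and the denominator ≈ -2t.
Since t → +∞, |t| = t, giving √1/(-2) = -1/2.

-1/2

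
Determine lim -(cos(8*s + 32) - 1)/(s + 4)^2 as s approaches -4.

32

Direct substitution gives 0/0.
Apply L'Hôpital: lim (-8*sin(8*s + 32))/(-2*s - 8), still 0/0.
After 2 applications of L'Hôpital's rule the quotient is (-64*cos(8*s + 32))/(-2); substituting s = -4 gives 32.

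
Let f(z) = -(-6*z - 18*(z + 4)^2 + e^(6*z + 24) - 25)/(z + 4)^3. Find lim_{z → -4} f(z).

Direct substitution gives 0/0.
Apply L'Hôpital: lim (-36*z + 6*e^(6*z + 24) - 150)/(-3*(z + 4)^2), still 0/0.
Apply L'Hôpital: lim (36*e^(6*z + 24) - 36)/(-6*z - 24), still 0/0.
After 3 applications of L'Hôpital's rule the quotient is (216*e^(6*z + 24))/(-6); substituting z = -4 gives -36.

-36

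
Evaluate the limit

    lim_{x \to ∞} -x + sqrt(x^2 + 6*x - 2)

3

This has the form ∞ − ∞. Multiply and divide by the conjugate √(x^2 + 6*x - 2) + x.
That gives (6x - 2) / (√(x^2 + 6*x - 2) + x).
Divide numerator and denominator by x: the limit is 6/(2·1) = 3.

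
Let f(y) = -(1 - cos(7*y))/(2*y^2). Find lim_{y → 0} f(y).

-49/4

Substitution gives 0/0.
Use (1 − cos u)/u² → 1/2 with u = 7y: the limit is 7²/(2·(-2)) = -49/4.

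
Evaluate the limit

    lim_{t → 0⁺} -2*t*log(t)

0

This is a 0·(−∞) form. Rewrite as -2·ln(t) / t^(−1) and apply L'Hôpital:
the derivative quotient is -2·(1/t) / (−1·t^(−2)) = (2/1)·t^1 → 0.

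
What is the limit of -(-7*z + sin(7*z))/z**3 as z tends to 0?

343/6

Direct substitution gives 0/0.
Apply L'Hôpital: lim (7*cos(7*z) - 7)/(-3*z^2), still 0/0.
Apply L'Hôpital: lim (-49*sin(7*z))/(-6*z), still 0/0.
After 3 applications of L'Hôpital's rule the quotient is (-343*cos(7*z))/(-6); substituting z = 0 gives 343/6.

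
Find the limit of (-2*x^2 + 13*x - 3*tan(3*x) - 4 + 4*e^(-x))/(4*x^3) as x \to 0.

Substitution gives 0/0 (the numerator vanishes to order 3).
Expand each term to order x^3: the coefficient of x^3 in -3·tan(3x) is -27 and in 4·e^(-x) is -2/3.
Lower-order terms cancel with the polynomial part, so the numerator is (-83/3)·x^3 + o(x^3), and the limit is (-83/3)/(4) = -83/12.

-83/12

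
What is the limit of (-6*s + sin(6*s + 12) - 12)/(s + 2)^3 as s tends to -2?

Direct substitution gives 0/0.
Apply L'Hôpital: lim (6*cos(6*s + 12) - 6)/(3*(s + 2)^2), still 0/0.
Apply L'Hôpital: lim (-36*sin(6*s + 12))/(6*s + 12), still 0/0.
After 3 applications of L'Hôpital's rule the quotient is (-216*cos(6*s + 12))/(6); substituting s = -2 gives -36.

-36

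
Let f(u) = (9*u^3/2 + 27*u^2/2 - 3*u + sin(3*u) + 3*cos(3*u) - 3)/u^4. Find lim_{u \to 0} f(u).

81/8

Substitution gives 0/0; apply L'Hôpital's rule 4 times.
After differentiating numerator and denominator 4 times the quotient is (81*sin(3*u) + 243*cos(3*u))/(24); at u = 0 this is 81/8.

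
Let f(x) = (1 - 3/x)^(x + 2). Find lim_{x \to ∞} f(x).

e^(-3)

Let L be the limit and take ln: ln L = lim (x + 2)·ln(1 - 3/x) = lim (x + 2)·(-3/x + O(1/x²)) = -3.
Hence L = e^(-3).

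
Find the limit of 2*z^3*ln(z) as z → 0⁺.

This is a 0·(−∞) form. Rewrite as 2·ln(z) / z^(−3) and apply L'Hôpital:
the derivative quotient is 2·(1/z) / (−3·z^(−4)) = (-2/3)·z^3 → 0.

0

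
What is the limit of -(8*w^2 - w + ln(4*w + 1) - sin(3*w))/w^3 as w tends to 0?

Substitution gives 0/0; apply L'Hôpital's rule 3 times.
After differentiating numerator and denominator 3 times the quotient is (27*cos(3*w) + 128/(4*w + 1)^3)/(-6); at w = 0 this is -155/6.

-155/6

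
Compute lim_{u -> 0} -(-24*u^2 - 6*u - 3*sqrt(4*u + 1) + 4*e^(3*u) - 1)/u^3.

-6

Substitution gives 0/0; apply L'Hôpital's rule 3 times.
After differentiating numerator and denominator 3 times the quotient is (108*e^(3*u) - 72/(4*u + 1)^(5/2))/(-6); at u = 0 this is -6.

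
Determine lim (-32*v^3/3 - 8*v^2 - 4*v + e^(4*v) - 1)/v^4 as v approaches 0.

32/3

Direct substitution gives 0/0.
Apply L'Hôpital: lim (-32*v^2 - 16*v + 4*e^(4*v) - 4)/(4*v^3), still 0/0.
Apply L'Hôpital: lim (-64*v + 16*e^(4*v) - 16)/(12*v^2), still 0/0.
Apply L'Hôpital: lim (64*e^(4*v) - 64)/(24*v), still 0/0.
After 4 applications of L'Hôpital's rule the quotient is (256*e^(4*v))/(24); substituting v = 0 gives 32/3.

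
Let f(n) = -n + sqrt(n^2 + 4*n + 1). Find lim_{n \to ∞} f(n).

This has the form ∞ − ∞. Multiply and divide by the conjugate √(n^2 + 4*n + 1) + n.
That gives (4n + 1) / (√(n^2 + 4*n + 1) + n).
Divide numerator and denominator by n: the limit is 4/(2·1) = 2.

2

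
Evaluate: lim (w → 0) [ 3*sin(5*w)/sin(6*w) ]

5/2

Substitution gives 0/0.
Divide numerator and denominator by w: sin(5w)/w → 5 and sin(6w)/w → 6, so the limit is 3·5/6 = 5/2.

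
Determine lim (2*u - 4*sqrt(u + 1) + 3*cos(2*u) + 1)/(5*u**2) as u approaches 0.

-11/10

Substitution gives 0/0; apply L'Hôpital's rule 2 times.
After differentiating numerator and denominator 2 times the quotient is (-12*cos(2*u) + (u + 1)^(-3/2))/(10); at u = 0 this is -11/10.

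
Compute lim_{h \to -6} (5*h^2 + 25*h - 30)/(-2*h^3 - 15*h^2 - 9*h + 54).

7/9

At h = -6 both the top and bottom vanish — a removable singularity. Factoring out (h + 6) from each leaves (5*h - 5)/(-2*h^2 - 3*h + 9), which at h = -6 equals 7/9.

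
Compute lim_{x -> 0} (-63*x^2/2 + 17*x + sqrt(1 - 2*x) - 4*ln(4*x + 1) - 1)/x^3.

-515/6

Substitution gives 0/0 (the numerator vanishes to order 3).
Expand each term to order x^3: the coefficient of x^3 in √(1 - 2x) is -1/2 and in -4·ln(1 + 4x) is -256/3.
Lower-order terms cancel with the polynomial part, so the numerator is (-515/6)·x^3 + o(x^3), and the limit is (-515/6)/(1) = -515/6.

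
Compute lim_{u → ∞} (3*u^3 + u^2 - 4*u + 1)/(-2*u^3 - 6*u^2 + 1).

Numerator and denominator both have degree 3.
Dividing every term by u^3, all lower-order terms vanish and the limit is the ratio of leading coefficients, 3/(-2) = -3/2.

-3/2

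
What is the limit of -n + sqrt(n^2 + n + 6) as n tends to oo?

This has the form ∞ − ∞. Multiply and divide by the conjugate √(n^2 + n + 6) + n.
That gives (n + 6) / (√(n^2 + n + 6) + n).
Divide numerator and denominator by n: the limit is 1/(2·1) = 1/2.

1/2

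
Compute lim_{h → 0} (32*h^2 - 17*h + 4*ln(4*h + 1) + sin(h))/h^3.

511/6

Substitution gives 0/0; apply L'Hôpital's rule 3 times.
After differentiating numerator and denominator 3 times the quotient is (-cos(h) + 512/(4*h + 1)^3)/(6); at h = 0 this is 511/6.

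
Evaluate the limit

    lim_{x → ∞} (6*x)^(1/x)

1

Base → ∞ and exponent → 0: an ∞^0 form.
Take logs: (1/x)·ln(6·x^1) = (ln 6 + 1·ln x)/x → 0.
So the limit is e^0 = 1.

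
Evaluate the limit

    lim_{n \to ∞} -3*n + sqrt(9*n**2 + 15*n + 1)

5/2

An ∞ − ∞ form. Rationalising with the conjugate, the difference becomes (15n + 1) / (√(9*n^2 + 15*n + 1) + 3n).
For large n the denominator behaves like 2·3n, so the quotient tends to 15/6 = 5/2.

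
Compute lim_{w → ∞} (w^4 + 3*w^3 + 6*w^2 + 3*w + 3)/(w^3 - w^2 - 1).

∞

The numerator has higher degree (4 > 3); the quotient behaves like (1/(1))·w^1 for large |w|.
As w → +∞ this diverges to ∞.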